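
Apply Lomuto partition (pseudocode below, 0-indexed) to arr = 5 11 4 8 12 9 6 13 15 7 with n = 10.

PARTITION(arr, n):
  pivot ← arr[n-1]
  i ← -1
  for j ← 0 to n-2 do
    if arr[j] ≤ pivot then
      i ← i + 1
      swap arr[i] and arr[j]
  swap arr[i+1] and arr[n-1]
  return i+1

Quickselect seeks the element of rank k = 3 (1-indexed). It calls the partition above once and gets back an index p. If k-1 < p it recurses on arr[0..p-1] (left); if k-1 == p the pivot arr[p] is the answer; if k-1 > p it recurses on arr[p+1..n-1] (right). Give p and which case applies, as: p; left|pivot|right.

3; left

pivot = arr[9] = 7; i = -1
j=0: arr[0]=5 ≤ 7 → i=0, swap arr[0],arr[0] (no change) → 5 11 4 8 12 9 6 13 15 7
j=1: arr[1]=11 > 7 → no swap
j=2: arr[2]=4 ≤ 7 → i=1, swap arr[1],arr[2] → 5 4 11 8 12 9 6 13 15 7
j=3: arr[3]=8 > 7 → no swap
j=4: arr[4]=12 > 7 → no swap
j=5: arr[5]=9 > 7 → no swap
j=6: arr[6]=6 ≤ 7 → i=2, swap arr[2],arr[6] → 5 4 6 8 12 9 11 13 15 7
j=7: arr[7]=13 > 7 → no swap
j=8: arr[8]=15 > 7 → no swap
final swap arr[3],arr[9] → 5 4 6 7 12 9 11 13 15 8; return 3
p = 3; k-1 = 2 < 3 ⇒ left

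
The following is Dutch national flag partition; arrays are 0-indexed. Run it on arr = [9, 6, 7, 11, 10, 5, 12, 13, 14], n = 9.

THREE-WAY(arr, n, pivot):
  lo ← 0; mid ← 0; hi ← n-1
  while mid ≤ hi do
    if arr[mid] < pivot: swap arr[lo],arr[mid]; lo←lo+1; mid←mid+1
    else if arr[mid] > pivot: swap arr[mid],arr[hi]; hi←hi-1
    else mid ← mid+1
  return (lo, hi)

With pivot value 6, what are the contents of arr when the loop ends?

[5, 6, 11, 10, 7, 12, 13, 14, 9]

lo=0 mid=0 hi=8
9>6: swap(0,8), hi=7 ⇒ [14, 6, 7, 11, 10, 5, 12, 13, 9]
14>6: swap(0,7), hi=6 ⇒ [13, 6, 7, 11, 10, 5, 12, 14, 9]
13>6: swap(0,6), hi=5 ⇒ [12, 6, 7, 11, 10, 5, 13, 14, 9]
12>6: swap(0,5), hi=4 ⇒ [5, 6, 7, 11, 10, 12, 13, 14, 9]
5<6: swap(0,0), lo=1 mid=1 ⇒ [5, 6, 7, 11, 10, 12, 13, 14, 9]
6=6: mid=2
7>6: swap(2,4), hi=3 ⇒ [5, 6, 10, 11, 7, 12, 13, 14, 9]
10>6: swap(2,3), hi=2 ⇒ [5, 6, 11, 10, 7, 12, 13, 14, 9]
11>6: swap(2,2), hi=1 ⇒ [5, 6, 11, 10, 7, 12, 13, 14, 9]
done. lo=1 hi=1; arr=[5, 6, 11, 10, 7, 12, 13, 14, 9]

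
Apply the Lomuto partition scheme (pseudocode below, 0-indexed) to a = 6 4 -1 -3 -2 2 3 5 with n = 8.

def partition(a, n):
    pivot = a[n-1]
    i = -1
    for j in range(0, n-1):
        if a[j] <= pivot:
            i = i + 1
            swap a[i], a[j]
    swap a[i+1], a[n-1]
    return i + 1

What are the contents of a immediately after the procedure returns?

4 -1 -3 -2 2 3 5 6

pivot=5, i=-1
j=0: 6>5, skip
j=1: 4≤5, i=0, swap(0,1) ⇒ 4 6 -1 -3 -2 2 3 5
j=2: -1≤5, i=1, swap(1,2) ⇒ 4 -1 6 -3 -2 2 3 5
j=3: -3≤5, i=2, swap(2,3) ⇒ 4 -1 -3 6 -2 2 3 5
j=4: -2≤5, i=3, swap(3,4) ⇒ 4 -1 -3 -2 6 2 3 5
j=5: 2≤5, i=4, swap(4,5) ⇒ 4 -1 -3 -2 2 6 3 5
j=6: 3≤5, i=5, swap(5,6) ⇒ 4 -1 -3 -2 2 3 6 5
swap(6,7) ⇒ 4 -1 -3 -2 2 3 5 6; return 6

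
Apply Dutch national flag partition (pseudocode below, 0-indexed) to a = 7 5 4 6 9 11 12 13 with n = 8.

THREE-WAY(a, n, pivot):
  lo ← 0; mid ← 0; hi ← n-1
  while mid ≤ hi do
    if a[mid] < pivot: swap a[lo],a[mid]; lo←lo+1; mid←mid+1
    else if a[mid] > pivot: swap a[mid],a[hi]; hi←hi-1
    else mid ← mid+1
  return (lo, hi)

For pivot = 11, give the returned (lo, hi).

pivot = 11; lo=0, mid=0, hi=7
a[mid]=7<11: swap a[0],a[0]; lo=1,mid=1 → 7 5 4 6 9 11 12 13
a[mid]=5<11: swap a[1],a[1]; lo=2,mid=2 → 7 5 4 6 9 11 12 13
a[mid]=4<11: swap a[2],a[2]; lo=3,mid=3 → 7 5 4 6 9 11 12 13
a[mid]=6<11: swap a[3],a[3]; lo=4,mid=4 → 7 5 4 6 9 11 12 13
a[mid]=9<11: swap a[4],a[4]; lo=5,mid=5 → 7 5 4 6 9 11 12 13
a[mid]=11=11: mid=6
a[mid]=12>11: swap a[6],a[7]; hi=6 → 7 5 4 6 9 11 13 12
a[mid]=13>11: swap a[6],a[6]; hi=5 → 7 5 4 6 9 11 13 12
end: lo=5, hi=5; a = 7 5 4 6 9 11 13 12

(5, 5)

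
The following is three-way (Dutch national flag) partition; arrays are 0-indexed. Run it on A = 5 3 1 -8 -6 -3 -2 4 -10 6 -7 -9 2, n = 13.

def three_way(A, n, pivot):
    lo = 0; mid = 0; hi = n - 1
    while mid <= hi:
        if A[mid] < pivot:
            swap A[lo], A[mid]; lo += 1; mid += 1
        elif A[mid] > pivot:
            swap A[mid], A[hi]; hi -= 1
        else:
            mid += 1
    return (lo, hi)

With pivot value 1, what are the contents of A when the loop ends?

pivot = 1; lo=0, mid=0, hi=12
A[mid]=5>1: swap A[0],A[12]; hi=11 → 2 3 1 -8 -6 -3 -2 4 -10 6 -7 -9 5
A[mid]=2>1: swap A[0],A[11]; hi=10 → -9 3 1 -8 -6 -3 -2 4 -10 6 -7 2 5
A[mid]=-9<1: swap A[0],A[0]; lo=1,mid=1 → -9 3 1 -8 -6 -3 -2 4 -10 6 -7 2 5
A[mid]=3>1: swap A[1],A[10]; hi=9 → -9 -7 1 -8 -6 -3 -2 4 -10 6 3 2 5
A[mid]=-7<1: swap A[1],A[1]; lo=2,mid=2 → -9 -7 1 -8 -6 -3 -2 4 -10 6 3 2 5
A[mid]=1=1: mid=3
A[mid]=-8<1: swap A[2],A[3]; lo=3,mid=4 → -9 -7 -8 1 -6 -3 -2 4 -10 6 3 2 5
A[mid]=-6<1: swap A[3],A[4]; lo=4,mid=5 → -9 -7 -8 -6 1 -3 -2 4 -10 6 3 2 5
A[mid]=-3<1: swap A[4],A[5]; lo=5,mid=6 → -9 -7 -8 -6 -3 1 -2 4 -10 6 3 2 5
A[mid]=-2<1: swap A[5],A[6]; lo=6,mid=7 → -9 -7 -8 -6 -3 -2 1 4 -10 6 3 2 5
A[mid]=4>1: swap A[7],A[9]; hi=8 → -9 -7 -8 -6 -3 -2 1 6 -10 4 3 2 5
A[mid]=6>1: swap A[7],A[8]; hi=7 → -9 -7 -8 -6 -3 -2 1 -10 6 4 3 2 5
A[mid]=-10<1: swap A[6],A[7]; lo=7,mid=8 → -9 -7 -8 -6 -3 -2 -10 1 6 4 3 2 5
end: lo=7, hi=7; A = -9 -7 -8 -6 -3 -2 -10 1 6 4 3 2 5

-9 -7 -8 -6 -3 -2 -10 1 6 4 3 2 5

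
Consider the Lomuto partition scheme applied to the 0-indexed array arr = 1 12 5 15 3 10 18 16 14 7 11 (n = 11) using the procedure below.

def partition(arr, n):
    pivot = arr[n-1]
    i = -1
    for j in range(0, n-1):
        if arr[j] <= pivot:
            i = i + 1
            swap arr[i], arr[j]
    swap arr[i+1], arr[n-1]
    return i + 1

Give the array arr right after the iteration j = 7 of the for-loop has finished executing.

1 5 3 10 12 15 18 16 14 7 11

pivot = arr[10] = 11; i = -1
j=0: arr[0]=1 ≤ 11 → i=0, swap arr[0],arr[0] (no change) → 1 12 5 15 3 10 18 16 14 7 11
j=1: arr[1]=12 > 11 → no swap
j=2: arr[2]=5 ≤ 11 → i=1, swap arr[1],arr[2] → 1 5 12 15 3 10 18 16 14 7 11
j=3: arr[3]=15 > 11 → no swap
j=4: arr[4]=3 ≤ 11 → i=2, swap arr[2],arr[4] → 1 5 3 15 12 10 18 16 14 7 11
j=5: arr[5]=10 ≤ 11 → i=3, swap arr[3],arr[5] → 1 5 3 10 12 15 18 16 14 7 11
j=6: arr[6]=18 > 11 → no swap
j=7: arr[7]=16 > 11 → no swap
(after j=7) arr = 1 5 3 10 12 15 18 16 14 7 11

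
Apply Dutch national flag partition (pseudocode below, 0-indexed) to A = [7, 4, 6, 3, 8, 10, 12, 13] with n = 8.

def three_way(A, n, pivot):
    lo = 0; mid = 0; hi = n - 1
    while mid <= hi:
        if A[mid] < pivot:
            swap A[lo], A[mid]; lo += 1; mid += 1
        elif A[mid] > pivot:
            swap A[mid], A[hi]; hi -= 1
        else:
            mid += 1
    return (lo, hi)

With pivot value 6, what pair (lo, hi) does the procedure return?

pivot = 6; lo=0, mid=0, hi=7
A[mid]=7>6: swap A[0],A[7]; hi=6 → [13, 4, 6, 3, 8, 10, 12, 7]
A[mid]=13>6: swap A[0],A[6]; hi=5 → [12, 4, 6, 3, 8, 10, 13, 7]
A[mid]=12>6: swap A[0],A[5]; hi=4 → [10, 4, 6, 3, 8, 12, 13, 7]
A[mid]=10>6: swap A[0],A[4]; hi=3 → [8, 4, 6, 3, 10, 12, 13, 7]
A[mid]=8>6: swap A[0],A[3]; hi=2 → [3, 4, 6, 8, 10, 12, 13, 7]
A[mid]=3<6: swap A[0],A[0]; lo=1,mid=1 → [3, 4, 6, 8, 10, 12, 13, 7]
A[mid]=4<6: swap A[1],A[1]; lo=2,mid=2 → [3, 4, 6, 8, 10, 12, 13, 7]
A[mid]=6=6: mid=3
end: lo=2, hi=2; A = [3, 4, 6, 8, 10, 12, 13, 7]

(2, 2)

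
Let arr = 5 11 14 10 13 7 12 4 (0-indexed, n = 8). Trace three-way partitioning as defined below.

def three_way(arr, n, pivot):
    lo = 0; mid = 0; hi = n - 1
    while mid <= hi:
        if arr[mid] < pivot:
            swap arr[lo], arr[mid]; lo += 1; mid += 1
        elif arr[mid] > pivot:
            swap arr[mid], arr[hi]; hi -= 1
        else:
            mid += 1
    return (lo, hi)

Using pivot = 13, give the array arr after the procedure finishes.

lo=0 mid=0 hi=7
5<13: swap(0,0), lo=1 mid=1 ⇒ 5 11 14 10 13 7 12 4
11<13: swap(1,1), lo=2 mid=2 ⇒ 5 11 14 10 13 7 12 4
14>13: swap(2,7), hi=6 ⇒ 5 11 4 10 13 7 12 14
4<13: swap(2,2), lo=3 mid=3 ⇒ 5 11 4 10 13 7 12 14
10<13: swap(3,3), lo=4 mid=4 ⇒ 5 11 4 10 13 7 12 14
13=13: mid=5
7<13: swap(4,5), lo=5 mid=6 ⇒ 5 11 4 10 7 13 12 14
12<13: swap(5,6), lo=6 mid=7 ⇒ 5 11 4 10 7 12 13 14
done. lo=6 hi=6; arr=5 11 4 10 7 12 13 14

5 11 4 10 7 12 13 14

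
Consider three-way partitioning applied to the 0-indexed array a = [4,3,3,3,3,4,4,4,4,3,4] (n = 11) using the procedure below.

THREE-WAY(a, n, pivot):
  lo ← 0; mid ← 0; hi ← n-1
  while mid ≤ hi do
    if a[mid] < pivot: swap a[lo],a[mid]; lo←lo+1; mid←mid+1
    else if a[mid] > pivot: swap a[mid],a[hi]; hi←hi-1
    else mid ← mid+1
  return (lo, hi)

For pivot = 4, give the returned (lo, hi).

(5, 10)

lo=0 mid=0 hi=10
4=4: mid=1
3<4: swap(0,1), lo=1 mid=2 ⇒ [3,4,3,3,3,4,4,4,4,3,4]
3<4: swap(1,2), lo=2 mid=3 ⇒ [3,3,4,3,3,4,4,4,4,3,4]
3<4: swap(2,3), lo=3 mid=4 ⇒ [3,3,3,4,3,4,4,4,4,3,4]
3<4: swap(3,4), lo=4 mid=5 ⇒ [3,3,3,3,4,4,4,4,4,3,4]
4=4: mid=6
4=4: mid=7
4=4: mid=8
4=4: mid=9
3<4: swap(4,9), lo=5 mid=10 ⇒ [3,3,3,3,3,4,4,4,4,4,4]
4=4: mid=11
done. lo=5 hi=10; a=[3,3,3,3,3,4,4,4,4,4,4]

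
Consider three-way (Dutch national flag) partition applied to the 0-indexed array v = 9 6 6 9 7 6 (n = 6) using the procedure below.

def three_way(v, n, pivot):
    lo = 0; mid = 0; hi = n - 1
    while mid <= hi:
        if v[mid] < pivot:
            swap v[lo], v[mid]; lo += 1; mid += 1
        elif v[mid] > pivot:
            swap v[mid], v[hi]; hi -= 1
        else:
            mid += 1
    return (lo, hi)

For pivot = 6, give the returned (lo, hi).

(0, 2)

lo=0 mid=0 hi=5
9>6: swap(0,5), hi=4 ⇒ 6 6 6 9 7 9
6=6: mid=1
6=6: mid=2
6=6: mid=3
9>6: swap(3,4), hi=3 ⇒ 6 6 6 7 9 9
7>6: swap(3,3), hi=2 ⇒ 6 6 6 7 9 9
done. lo=0 hi=2; v=6 6 6 7 9 9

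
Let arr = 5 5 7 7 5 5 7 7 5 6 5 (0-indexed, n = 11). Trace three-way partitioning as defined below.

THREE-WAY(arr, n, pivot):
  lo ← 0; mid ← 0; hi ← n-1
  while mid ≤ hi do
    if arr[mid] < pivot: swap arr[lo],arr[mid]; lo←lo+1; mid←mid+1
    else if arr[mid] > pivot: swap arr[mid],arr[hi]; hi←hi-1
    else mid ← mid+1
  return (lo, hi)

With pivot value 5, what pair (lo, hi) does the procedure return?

lo=0 mid=0 hi=10
5=5: mid=1
5=5: mid=2
7>5: swap(2,10), hi=9 ⇒ 5 5 5 7 5 5 7 7 5 6 7
5=5: mid=3
7>5: swap(3,9), hi=8 ⇒ 5 5 5 6 5 5 7 7 5 7 7
6>5: swap(3,8), hi=7 ⇒ 5 5 5 5 5 5 7 7 6 7 7
5=5: mid=4
5=5: mid=5
5=5: mid=6
7>5: swap(6,7), hi=6 ⇒ 5 5 5 5 5 5 7 7 6 7 7
7>5: swap(6,6), hi=5 ⇒ 5 5 5 5 5 5 7 7 6 7 7
done. lo=0 hi=5; arr=5 5 5 5 5 5 7 7 6 7 7

(0, 5)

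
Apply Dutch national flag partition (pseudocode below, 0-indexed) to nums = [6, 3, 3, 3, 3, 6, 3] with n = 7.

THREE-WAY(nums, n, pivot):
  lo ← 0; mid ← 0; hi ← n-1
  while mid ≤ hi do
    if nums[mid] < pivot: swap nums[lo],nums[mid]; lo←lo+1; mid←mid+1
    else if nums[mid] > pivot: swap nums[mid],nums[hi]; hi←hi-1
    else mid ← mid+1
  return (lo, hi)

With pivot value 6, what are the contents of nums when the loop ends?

pivot = 6; lo=0, mid=0, hi=6
nums[mid]=6=6: mid=1
nums[mid]=3<6: swap nums[0],nums[1]; lo=1,mid=2 → [3, 6, 3, 3, 3, 6, 3]
nums[mid]=3<6: swap nums[1],nums[2]; lo=2,mid=3 → [3, 3, 6, 3, 3, 6, 3]
nums[mid]=3<6: swap nums[2],nums[3]; lo=3,mid=4 → [3, 3, 3, 6, 3, 6, 3]
nums[mid]=3<6: swap nums[3],nums[4]; lo=4,mid=5 → [3, 3, 3, 3, 6, 6, 3]
nums[mid]=6=6: mid=6
nums[mid]=3<6: swap nums[4],nums[6]; lo=5,mid=7 → [3, 3, 3, 3, 3, 6, 6]
end: lo=5, hi=6; nums = [3, 3, 3, 3, 3, 6, 6]

[3, 3, 3, 3, 3, 6, 6]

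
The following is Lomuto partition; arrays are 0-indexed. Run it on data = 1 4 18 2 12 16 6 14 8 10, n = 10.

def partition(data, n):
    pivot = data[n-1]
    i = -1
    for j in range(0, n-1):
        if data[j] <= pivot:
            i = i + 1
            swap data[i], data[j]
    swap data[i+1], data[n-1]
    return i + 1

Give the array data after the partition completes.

pivot=10, i=-1
j=0: 1≤10, i=0, swap(0,0) ⇒ 1 4 18 2 12 16 6 14 8 10
j=1: 4≤10, i=1, swap(1,1) ⇒ 1 4 18 2 12 16 6 14 8 10
j=2: 18>10, skip
j=3: 2≤10, i=2, swap(2,3) ⇒ 1 4 2 18 12 16 6 14 8 10
j=4: 12>10, skip
j=5: 16>10, skip
j=6: 6≤10, i=3, swap(3,6) ⇒ 1 4 2 6 12 16 18 14 8 10
j=7: 14>10, skip
j=8: 8≤10, i=4, swap(4,8) ⇒ 1 4 2 6 8 16 18 14 12 10
swap(5,9) ⇒ 1 4 2 6 8 10 18 14 12 16; return 5

1 4 2 6 8 10 18 14 12 16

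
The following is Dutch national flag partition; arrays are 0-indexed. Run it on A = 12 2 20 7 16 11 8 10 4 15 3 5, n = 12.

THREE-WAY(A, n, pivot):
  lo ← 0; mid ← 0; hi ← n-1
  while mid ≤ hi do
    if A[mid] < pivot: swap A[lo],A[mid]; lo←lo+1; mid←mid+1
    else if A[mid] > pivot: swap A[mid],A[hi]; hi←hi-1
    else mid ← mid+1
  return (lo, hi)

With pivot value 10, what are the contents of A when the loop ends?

5 2 3 7 4 8 10 11 15 16 20 12

lo=0 mid=0 hi=11
12>10: swap(0,11), hi=10 ⇒ 5 2 20 7 16 11 8 10 4 15 3 12
5<10: swap(0,0), lo=1 mid=1 ⇒ 5 2 20 7 16 11 8 10 4 15 3 12
2<10: swap(1,1), lo=2 mid=2 ⇒ 5 2 20 7 16 11 8 10 4 15 3 12
20>10: swap(2,10), hi=9 ⇒ 5 2 3 7 16 11 8 10 4 15 20 12
3<10: swap(2,2), lo=3 mid=3 ⇒ 5 2 3 7 16 11 8 10 4 15 20 12
7<10: swap(3,3), lo=4 mid=4 ⇒ 5 2 3 7 16 11 8 10 4 15 20 12
16>10: swap(4,9), hi=8 ⇒ 5 2 3 7 15 11 8 10 4 16 20 12
15>10: swap(4,8), hi=7 ⇒ 5 2 3 7 4 11 8 10 15 16 20 12
4<10: swap(4,4), lo=5 mid=5 ⇒ 5 2 3 7 4 11 8 10 15 16 20 12
11>10: swap(5,7), hi=6 ⇒ 5 2 3 7 4 10 8 11 15 16 20 12
10=10: mid=6
8<10: swap(5,6), lo=6 mid=7 ⇒ 5 2 3 7 4 8 10 11 15 16 20 12
done. lo=6 hi=6; A=5 2 3 7 4 8 10 11 15 16 20 12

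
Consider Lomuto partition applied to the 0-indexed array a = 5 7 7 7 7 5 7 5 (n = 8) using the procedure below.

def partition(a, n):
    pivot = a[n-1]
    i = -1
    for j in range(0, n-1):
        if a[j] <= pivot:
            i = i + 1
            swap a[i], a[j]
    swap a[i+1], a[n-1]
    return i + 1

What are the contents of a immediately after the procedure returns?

pivot = a[7] = 5; i = -1
j=0: a[0]=5 ≤ 5 → i=0, swap a[0],a[0] (no change) → 5 7 7 7 7 5 7 5
j=1: a[1]=7 > 5 → no swap
j=2: a[2]=7 > 5 → no swap
j=3: a[3]=7 > 5 → no swap
j=4: a[4]=7 > 5 → no swap
j=5: a[5]=5 ≤ 5 → i=1, swap a[1],a[5] → 5 5 7 7 7 7 7 5
j=6: a[6]=7 > 5 → no swap
final swap a[2],a[7] → 5 5 5 7 7 7 7 7; return 2

5 5 5 7 7 7 7 7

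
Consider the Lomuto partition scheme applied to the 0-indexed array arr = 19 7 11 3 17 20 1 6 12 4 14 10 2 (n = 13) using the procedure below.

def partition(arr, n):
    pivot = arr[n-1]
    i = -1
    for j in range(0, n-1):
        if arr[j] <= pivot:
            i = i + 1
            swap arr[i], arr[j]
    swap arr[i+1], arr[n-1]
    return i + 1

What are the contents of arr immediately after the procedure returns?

1 2 11 3 17 20 19 6 12 4 14 10 7

pivot = arr[12] = 2; i = -1
j=0: arr[0]=19 > 2 → no swap
j=1: arr[1]=7 > 2 → no swap
j=2: arr[2]=11 > 2 → no swap
j=3: arr[3]=3 > 2 → no swap
j=4: arr[4]=17 > 2 → no swap
j=5: arr[5]=20 > 2 → no swap
j=6: arr[6]=1 ≤ 2 → i=0, swap arr[0],arr[6] → 1 7 11 3 17 20 19 6 12 4 14 10 2
j=7: arr[7]=6 > 2 → no swap
j=8: arr[8]=12 > 2 → no swap
j=9: arr[9]=4 > 2 → no swap
j=10: arr[10]=14 > 2 → no swap
j=11: arr[11]=10 > 2 → no swap
final swap arr[1],arr[12] → 1 2 11 3 17 20 19 6 12 4 14 10 7; return 1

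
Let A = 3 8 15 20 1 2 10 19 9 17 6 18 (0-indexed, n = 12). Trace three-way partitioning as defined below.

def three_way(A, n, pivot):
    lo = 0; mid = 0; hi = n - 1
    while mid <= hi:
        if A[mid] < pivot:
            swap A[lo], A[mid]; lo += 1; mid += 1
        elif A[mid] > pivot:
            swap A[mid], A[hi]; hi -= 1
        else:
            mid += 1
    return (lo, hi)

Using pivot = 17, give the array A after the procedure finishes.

3 8 15 6 1 2 10 9 17 19 18 20

pivot = 17; lo=0, mid=0, hi=11
A[mid]=3<17: swap A[0],A[0]; lo=1,mid=1 → 3 8 15 20 1 2 10 19 9 17 6 18
A[mid]=8<17: swap A[1],A[1]; lo=2,mid=2 → 3 8 15 20 1 2 10 19 9 17 6 18
A[mid]=15<17: swap A[2],A[2]; lo=3,mid=3 → 3 8 15 20 1 2 10 19 9 17 6 18
A[mid]=20>17: swap A[3],A[11]; hi=10 → 3 8 15 18 1 2 10 19 9 17 6 20
A[mid]=18>17: swap A[3],A[10]; hi=9 → 3 8 15 6 1 2 10 19 9 17 18 20
A[mid]=6<17: swap A[3],A[3]; lo=4,mid=4 → 3 8 15 6 1 2 10 19 9 17 18 20
A[mid]=1<17: swap A[4],A[4]; lo=5,mid=5 → 3 8 15 6 1 2 10 19 9 17 18 20
A[mid]=2<17: swap A[5],A[5]; lo=6,mid=6 → 3 8 15 6 1 2 10 19 9 17 18 20
A[mid]=10<17: swap A[6],A[6]; lo=7,mid=7 → 3 8 15 6 1 2 10 19 9 17 18 20
A[mid]=19>17: swap A[7],A[9]; hi=8 → 3 8 15 6 1 2 10 17 9 19 18 20
A[mid]=17=17: mid=8
A[mid]=9<17: swap A[7],A[8]; lo=8,mid=9 → 3 8 15 6 1 2 10 9 17 19 18 20
end: lo=8, hi=8; A = 3 8 15 6 1 2 10 9 17 19 18 20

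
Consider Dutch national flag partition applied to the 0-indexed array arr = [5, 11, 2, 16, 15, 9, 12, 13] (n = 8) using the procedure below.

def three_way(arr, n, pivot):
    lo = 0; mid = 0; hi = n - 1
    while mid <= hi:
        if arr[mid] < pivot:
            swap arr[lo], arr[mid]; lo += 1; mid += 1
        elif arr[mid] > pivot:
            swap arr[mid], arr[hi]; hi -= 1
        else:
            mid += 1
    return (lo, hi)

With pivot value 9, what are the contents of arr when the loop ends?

[5, 2, 9, 15, 16, 12, 13, 11]

pivot = 9; lo=0, mid=0, hi=7
arr[mid]=5<9: swap arr[0],arr[0]; lo=1,mid=1 → [5, 11, 2, 16, 15, 9, 12, 13]
arr[mid]=11>9: swap arr[1],arr[7]; hi=6 → [5, 13, 2, 16, 15, 9, 12, 11]
arr[mid]=13>9: swap arr[1],arr[6]; hi=5 → [5, 12, 2, 16, 15, 9, 13, 11]
arr[mid]=12>9: swap arr[1],arr[5]; hi=4 → [5, 9, 2, 16, 15, 12, 13, 11]
arr[mid]=9=9: mid=2
arr[mid]=2<9: swap arr[1],arr[2]; lo=2,mid=3 → [5, 2, 9, 16, 15, 12, 13, 11]
arr[mid]=16>9: swap arr[3],arr[4]; hi=3 → [5, 2, 9, 15, 16, 12, 13, 11]
arr[mid]=15>9: swap arr[3],arr[3]; hi=2 → [5, 2, 9, 15, 16, 12, 13, 11]
end: lo=2, hi=2; arr = [5, 2, 9, 15, 16, 12, 13, 11]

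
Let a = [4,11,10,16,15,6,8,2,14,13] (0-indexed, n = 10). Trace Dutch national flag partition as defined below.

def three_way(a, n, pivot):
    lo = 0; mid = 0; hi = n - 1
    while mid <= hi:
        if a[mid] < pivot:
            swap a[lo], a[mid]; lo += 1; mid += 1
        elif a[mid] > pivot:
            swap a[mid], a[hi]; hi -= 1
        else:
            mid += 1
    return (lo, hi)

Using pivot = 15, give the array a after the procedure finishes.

[4,11,10,13,6,8,2,14,15,16]

pivot = 15; lo=0, mid=0, hi=9
a[mid]=4<15: swap a[0],a[0]; lo=1,mid=1 → [4,11,10,16,15,6,8,2,14,13]
a[mid]=11<15: swap a[1],a[1]; lo=2,mid=2 → [4,11,10,16,15,6,8,2,14,13]
a[mid]=10<15: swap a[2],a[2]; lo=3,mid=3 → [4,11,10,16,15,6,8,2,14,13]
a[mid]=16>15: swap a[3],a[9]; hi=8 → [4,11,10,13,15,6,8,2,14,16]
a[mid]=13<15: swap a[3],a[3]; lo=4,mid=4 → [4,11,10,13,15,6,8,2,14,16]
a[mid]=15=15: mid=5
a[mid]=6<15: swap a[4],a[5]; lo=5,mid=6 → [4,11,10,13,6,15,8,2,14,16]
a[mid]=8<15: swap a[5],a[6]; lo=6,mid=7 → [4,11,10,13,6,8,15,2,14,16]
a[mid]=2<15: swap a[6],a[7]; lo=7,mid=8 → [4,11,10,13,6,8,2,15,14,16]
a[mid]=14<15: swap a[7],a[8]; lo=8,mid=9 → [4,11,10,13,6,8,2,14,15,16]
end: lo=8, hi=8; a = [4,11,10,13,6,8,2,14,15,16]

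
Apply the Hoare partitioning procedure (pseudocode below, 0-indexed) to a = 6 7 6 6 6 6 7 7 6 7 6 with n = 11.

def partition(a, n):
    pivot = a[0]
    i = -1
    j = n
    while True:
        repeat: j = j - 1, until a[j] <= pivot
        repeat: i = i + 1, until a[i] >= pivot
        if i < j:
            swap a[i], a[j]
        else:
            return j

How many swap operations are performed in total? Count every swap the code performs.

4

pivot = a[0] = 6; i = -1, j = 11
j→10 (a[10]=6≤6), i→0 (a[0]=6≥6); i<j, swap → 6 7 6 6 6 6 7 7 6 7 6
j→8 (a[8]=6≤6), i→1 (a[1]=7≥6); i<j, swap → 6 6 6 6 6 6 7 7 7 7 6
j→5 (a[5]=6≤6), i→2 (a[2]=6≥6); i<j, swap → 6 6 6 6 6 6 7 7 7 7 6
j→4 (a[4]=6≤6), i→3 (a[3]=6≥6); i<j, swap → 6 6 6 6 6 6 7 7 7 7 6
j→3, i→4; i≥j, return j=3. a = 6 6 6 6 6 6 7 7 7 7 6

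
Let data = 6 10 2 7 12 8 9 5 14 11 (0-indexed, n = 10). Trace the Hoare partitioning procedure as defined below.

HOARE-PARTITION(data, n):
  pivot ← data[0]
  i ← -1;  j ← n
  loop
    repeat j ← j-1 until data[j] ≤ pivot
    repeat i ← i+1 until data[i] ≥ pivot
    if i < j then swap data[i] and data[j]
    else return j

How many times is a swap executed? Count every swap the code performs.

2

pivot = data[0] = 6; i = -1, j = 10
j→7 (data[7]=5≤6), i→0 (data[0]=6≥6); i<j, swap → 5 10 2 7 12 8 9 6 14 11
j→2 (data[2]=2≤6), i→1 (data[1]=10≥6); i<j, swap → 5 2 10 7 12 8 9 6 14 11
j→1, i→2; i≥j, return j=1. data = 5 2 10 7 12 8 9 6 14 11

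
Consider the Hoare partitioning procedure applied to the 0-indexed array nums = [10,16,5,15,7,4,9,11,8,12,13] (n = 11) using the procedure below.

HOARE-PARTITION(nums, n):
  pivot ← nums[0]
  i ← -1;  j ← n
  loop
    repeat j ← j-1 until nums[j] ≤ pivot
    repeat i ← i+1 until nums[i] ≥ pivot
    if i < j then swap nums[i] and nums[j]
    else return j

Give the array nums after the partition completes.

[8,9,5,4,7,15,16,11,10,12,13]

pivot = nums[0] = 10; i = -1, j = 11
j→8 (nums[8]=8≤10), i→0 (nums[0]=10≥10); i<j, swap → [8,16,5,15,7,4,9,11,10,12,13]
j→6 (nums[6]=9≤10), i→1 (nums[1]=16≥10); i<j, swap → [8,9,5,15,7,4,16,11,10,12,13]
j→5 (nums[5]=4≤10), i→3 (nums[3]=15≥10); i<j, swap → [8,9,5,4,7,15,16,11,10,12,13]
j→4, i→5; i≥j, return j=4. nums = [8,9,5,4,7,15,16,11,10,12,13]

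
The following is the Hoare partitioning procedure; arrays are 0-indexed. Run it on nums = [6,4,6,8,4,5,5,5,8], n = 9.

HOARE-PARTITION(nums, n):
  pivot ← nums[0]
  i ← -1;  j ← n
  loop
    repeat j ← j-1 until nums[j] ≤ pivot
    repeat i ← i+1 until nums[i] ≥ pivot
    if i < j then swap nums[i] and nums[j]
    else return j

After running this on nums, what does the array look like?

pivot=6
j stops at 7 (5), i stops at 0 (6); swap ⇒ [5,4,6,8,4,5,5,6,8]
j stops at 6 (5), i stops at 2 (6); swap ⇒ [5,4,5,8,4,5,6,6,8]
j stops at 5 (5), i stops at 3 (8); swap ⇒ [5,4,5,5,4,8,6,6,8]
j stops at 4, i stops at 5; i≥j ⇒ return 4. nums=[5,4,5,5,4,8,6,6,8]

[5,4,5,5,4,8,6,6,8]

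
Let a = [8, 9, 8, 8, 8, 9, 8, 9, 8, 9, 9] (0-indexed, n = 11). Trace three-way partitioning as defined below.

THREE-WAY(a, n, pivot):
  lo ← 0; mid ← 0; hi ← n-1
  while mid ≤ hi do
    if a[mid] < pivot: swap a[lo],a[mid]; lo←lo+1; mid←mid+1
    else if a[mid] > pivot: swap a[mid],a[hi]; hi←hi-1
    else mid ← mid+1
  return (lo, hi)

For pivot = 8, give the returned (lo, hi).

pivot = 8; lo=0, mid=0, hi=10
a[mid]=8=8: mid=1
a[mid]=9>8: swap a[1],a[10]; hi=9 → [8, 9, 8, 8, 8, 9, 8, 9, 8, 9, 9]
a[mid]=9>8: swap a[1],a[9]; hi=8 → [8, 9, 8, 8, 8, 9, 8, 9, 8, 9, 9]
a[mid]=9>8: swap a[1],a[8]; hi=7 → [8, 8, 8, 8, 8, 9, 8, 9, 9, 9, 9]
a[mid]=8=8: mid=2
a[mid]=8=8: mid=3
a[mid]=8=8: mid=4
a[mid]=8=8: mid=5
a[mid]=9>8: swap a[5],a[7]; hi=6 → [8, 8, 8, 8, 8, 9, 8, 9, 9, 9, 9]
a[mid]=9>8: swap a[5],a[6]; hi=5 → [8, 8, 8, 8, 8, 8, 9, 9, 9, 9, 9]
a[mid]=8=8: mid=6
end: lo=0, hi=5; a = [8, 8, 8, 8, 8, 8, 9, 9, 9, 9, 9]

(0, 5)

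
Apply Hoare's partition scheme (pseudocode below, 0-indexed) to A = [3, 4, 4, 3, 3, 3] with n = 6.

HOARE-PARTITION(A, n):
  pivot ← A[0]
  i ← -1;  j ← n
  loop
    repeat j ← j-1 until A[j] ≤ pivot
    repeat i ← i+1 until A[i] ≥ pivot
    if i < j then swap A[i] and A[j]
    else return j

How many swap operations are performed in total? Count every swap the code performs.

3

pivot=3
j stops at 5 (3), i stops at 0 (3); swap ⇒ [3, 4, 4, 3, 3, 3]
j stops at 4 (3), i stops at 1 (4); swap ⇒ [3, 3, 4, 3, 4, 3]
j stops at 3 (3), i stops at 2 (4); swap ⇒ [3, 3, 3, 4, 4, 3]
j stops at 2, i stops at 3; i≥j ⇒ return 2. A=[3, 3, 3, 4, 4, 3]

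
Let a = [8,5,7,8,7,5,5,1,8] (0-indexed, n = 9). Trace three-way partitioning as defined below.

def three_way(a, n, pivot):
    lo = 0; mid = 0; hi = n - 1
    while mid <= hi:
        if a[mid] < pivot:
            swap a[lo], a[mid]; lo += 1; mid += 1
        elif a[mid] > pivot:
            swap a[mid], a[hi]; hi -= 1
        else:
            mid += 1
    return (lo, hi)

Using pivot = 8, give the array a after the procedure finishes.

[5,7,7,5,5,1,8,8,8]

pivot = 8; lo=0, mid=0, hi=8
a[mid]=8=8: mid=1
a[mid]=5<8: swap a[0],a[1]; lo=1,mid=2 → [5,8,7,8,7,5,5,1,8]
a[mid]=7<8: swap a[1],a[2]; lo=2,mid=3 → [5,7,8,8,7,5,5,1,8]
a[mid]=8=8: mid=4
a[mid]=7<8: swap a[2],a[4]; lo=3,mid=5 → [5,7,7,8,8,5,5,1,8]
a[mid]=5<8: swap a[3],a[5]; lo=4,mid=6 → [5,7,7,5,8,8,5,1,8]
a[mid]=5<8: swap a[4],a[6]; lo=5,mid=7 → [5,7,7,5,5,8,8,1,8]
a[mid]=1<8: swap a[5],a[7]; lo=6,mid=8 → [5,7,7,5,5,1,8,8,8]
a[mid]=8=8: mid=9
end: lo=6, hi=8; a = [5,7,7,5,5,1,8,8,8]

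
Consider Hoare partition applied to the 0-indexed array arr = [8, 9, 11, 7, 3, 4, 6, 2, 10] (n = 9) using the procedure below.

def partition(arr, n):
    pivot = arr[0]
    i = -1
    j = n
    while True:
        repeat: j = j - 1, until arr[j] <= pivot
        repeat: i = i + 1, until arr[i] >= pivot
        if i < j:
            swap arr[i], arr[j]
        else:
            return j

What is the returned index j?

4

pivot = arr[0] = 8; i = -1, j = 9
j→7 (arr[7]=2≤8), i→0 (arr[0]=8≥8); i<j, swap → [2, 9, 11, 7, 3, 4, 6, 8, 10]
j→6 (arr[6]=6≤8), i→1 (arr[1]=9≥8); i<j, swap → [2, 6, 11, 7, 3, 4, 9, 8, 10]
j→5 (arr[5]=4≤8), i→2 (arr[2]=11≥8); i<j, swap → [2, 6, 4, 7, 3, 11, 9, 8, 10]
j→4, i→5; i≥j, return j=4. arr = [2, 6, 4, 7, 3, 11, 9, 8, 10]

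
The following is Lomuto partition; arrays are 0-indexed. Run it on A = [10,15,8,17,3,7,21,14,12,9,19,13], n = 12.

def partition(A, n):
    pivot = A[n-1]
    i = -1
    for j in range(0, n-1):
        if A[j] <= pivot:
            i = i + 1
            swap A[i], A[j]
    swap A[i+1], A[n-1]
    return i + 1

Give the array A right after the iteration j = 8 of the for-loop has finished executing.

[10,8,3,7,12,17,21,14,15,9,19,13]

pivot = A[11] = 13; i = -1
j=0: A[0]=10 ≤ 13 → i=0, swap A[0],A[0] (no change) → [10,15,8,17,3,7,21,14,12,9,19,13]
j=1: A[1]=15 > 13 → no swap
j=2: A[2]=8 ≤ 13 → i=1, swap A[1],A[2] → [10,8,15,17,3,7,21,14,12,9,19,13]
j=3: A[3]=17 > 13 → no swap
j=4: A[4]=3 ≤ 13 → i=2, swap A[2],A[4] → [10,8,3,17,15,7,21,14,12,9,19,13]
j=5: A[5]=7 ≤ 13 → i=3, swap A[3],A[5] → [10,8,3,7,15,17,21,14,12,9,19,13]
j=6: A[6]=21 > 13 → no swap
j=7: A[7]=14 > 13 → no swap
j=8: A[8]=12 ≤ 13 → i=4, swap A[4],A[8] → [10,8,3,7,12,17,21,14,15,9,19,13]
(after j=8) A = [10,8,3,7,12,17,21,14,15,9,19,13]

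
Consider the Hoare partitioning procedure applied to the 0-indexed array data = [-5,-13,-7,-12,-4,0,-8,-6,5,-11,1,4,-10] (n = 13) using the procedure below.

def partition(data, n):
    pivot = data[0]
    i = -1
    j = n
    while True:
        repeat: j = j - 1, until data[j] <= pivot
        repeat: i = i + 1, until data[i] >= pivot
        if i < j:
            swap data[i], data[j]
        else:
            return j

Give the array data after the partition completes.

[-10,-13,-7,-12,-11,-6,-8,0,5,-4,1,4,-5]

pivot=-5
j stops at 12 (-10), i stops at 0 (-5); swap ⇒ [-10,-13,-7,-12,-4,0,-8,-6,5,-11,1,4,-5]
j stops at 9 (-11), i stops at 4 (-4); swap ⇒ [-10,-13,-7,-12,-11,0,-8,-6,5,-4,1,4,-5]
j stops at 7 (-6), i stops at 5 (0); swap ⇒ [-10,-13,-7,-12,-11,-6,-8,0,5,-4,1,4,-5]
j stops at 6, i stops at 7; i≥j ⇒ return 6. data=[-10,-13,-7,-12,-11,-6,-8,0,5,-4,1,4,-5]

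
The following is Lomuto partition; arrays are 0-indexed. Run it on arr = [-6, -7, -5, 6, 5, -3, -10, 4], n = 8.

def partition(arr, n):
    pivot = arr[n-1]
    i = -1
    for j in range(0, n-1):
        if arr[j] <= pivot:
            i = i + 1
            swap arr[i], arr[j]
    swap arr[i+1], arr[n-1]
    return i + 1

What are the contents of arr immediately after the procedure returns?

pivot = arr[7] = 4; i = -1
j=0: arr[0]=-6 ≤ 4 → i=0, swap arr[0],arr[0] (no change) → [-6, -7, -5, 6, 5, -3, -10, 4]
j=1: arr[1]=-7 ≤ 4 → i=1, swap arr[1],arr[1] (no change) → [-6, -7, -5, 6, 5, -3, -10, 4]
j=2: arr[2]=-5 ≤ 4 → i=2, swap arr[2],arr[2] (no change) → [-6, -7, -5, 6, 5, -3, -10, 4]
j=3: arr[3]=6 > 4 → no swap
j=4: arr[4]=5 > 4 → no swap
j=5: arr[5]=-3 ≤ 4 → i=3, swap arr[3],arr[5] → [-6, -7, -5, -3, 5, 6, -10, 4]
j=6: arr[6]=-10 ≤ 4 → i=4, swap arr[4],arr[6] → [-6, -7, -5, -3, -10, 6, 5, 4]
final swap arr[5],arr[7] → [-6, -7, -5, -3, -10, 4, 5, 6]; return 5

[-6, -7, -5, -3, -10, 4, 5, 6]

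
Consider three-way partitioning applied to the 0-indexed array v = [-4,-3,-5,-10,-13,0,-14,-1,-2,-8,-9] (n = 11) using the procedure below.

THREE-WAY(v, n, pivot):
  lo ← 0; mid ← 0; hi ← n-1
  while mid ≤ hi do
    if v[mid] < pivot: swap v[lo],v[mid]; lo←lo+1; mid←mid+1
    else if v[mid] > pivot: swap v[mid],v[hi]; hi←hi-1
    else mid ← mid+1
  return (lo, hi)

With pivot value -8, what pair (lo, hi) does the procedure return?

pivot = -8; lo=0, mid=0, hi=10
v[mid]=-4>-8: swap v[0],v[10]; hi=9 → [-9,-3,-5,-10,-13,0,-14,-1,-2,-8,-4]
v[mid]=-9<-8: swap v[0],v[0]; lo=1,mid=1 → [-9,-3,-5,-10,-13,0,-14,-1,-2,-8,-4]
v[mid]=-3>-8: swap v[1],v[9]; hi=8 → [-9,-8,-5,-10,-13,0,-14,-1,-2,-3,-4]
v[mid]=-8=-8: mid=2
v[mid]=-5>-8: swap v[2],v[8]; hi=7 → [-9,-8,-2,-10,-13,0,-14,-1,-5,-3,-4]
v[mid]=-2>-8: swap v[2],v[7]; hi=6 → [-9,-8,-1,-10,-13,0,-14,-2,-5,-3,-4]
v[mid]=-1>-8: swap v[2],v[6]; hi=5 → [-9,-8,-14,-10,-13,0,-1,-2,-5,-3,-4]
v[mid]=-14<-8: swap v[1],v[2]; lo=2,mid=3 → [-9,-14,-8,-10,-13,0,-1,-2,-5,-3,-4]
v[mid]=-10<-8: swap v[2],v[3]; lo=3,mid=4 → [-9,-14,-10,-8,-13,0,-1,-2,-5,-3,-4]
v[mid]=-13<-8: swap v[3],v[4]; lo=4,mid=5 → [-9,-14,-10,-13,-8,0,-1,-2,-5,-3,-4]
v[mid]=0>-8: swap v[5],v[5]; hi=4 → [-9,-14,-10,-13,-8,0,-1,-2,-5,-3,-4]
end: lo=4, hi=4; v = [-9,-14,-10,-13,-8,0,-1,-2,-5,-3,-4]

(4, 4)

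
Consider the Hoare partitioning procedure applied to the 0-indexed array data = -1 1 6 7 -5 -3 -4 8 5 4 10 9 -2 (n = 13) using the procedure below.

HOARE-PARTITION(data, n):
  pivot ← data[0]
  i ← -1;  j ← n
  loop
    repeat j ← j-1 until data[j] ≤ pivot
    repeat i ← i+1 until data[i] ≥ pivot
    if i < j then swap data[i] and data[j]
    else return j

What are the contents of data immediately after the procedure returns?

-2 -4 -3 -5 7 6 1 8 5 4 10 9 -1

pivot = data[0] = -1; i = -1, j = 13
j→12 (data[12]=-2≤-1), i→0 (data[0]=-1≥-1); i<j, swap → -2 1 6 7 -5 -3 -4 8 5 4 10 9 -1
j→6 (data[6]=-4≤-1), i→1 (data[1]=1≥-1); i<j, swap → -2 -4 6 7 -5 -3 1 8 5 4 10 9 -1
j→5 (data[5]=-3≤-1), i→2 (data[2]=6≥-1); i<j, swap → -2 -4 -3 7 -5 6 1 8 5 4 10 9 -1
j→4 (data[4]=-5≤-1), i→3 (data[3]=7≥-1); i<j, swap → -2 -4 -3 -5 7 6 1 8 5 4 10 9 -1
j→3, i→4; i≥j, return j=3. data = -2 -4 -3 -5 7 6 1 8 5 4 10 9 -1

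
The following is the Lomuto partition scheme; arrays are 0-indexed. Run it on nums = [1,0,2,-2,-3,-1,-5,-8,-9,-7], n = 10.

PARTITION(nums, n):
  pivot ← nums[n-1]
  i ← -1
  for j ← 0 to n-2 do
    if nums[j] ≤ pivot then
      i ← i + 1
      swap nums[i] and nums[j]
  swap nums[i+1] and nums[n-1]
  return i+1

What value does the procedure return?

2

pivot = nums[9] = -7; i = -1
j=0: nums[0]=1 > -7 → no swap
j=1: nums[1]=0 > -7 → no swap
j=2: nums[2]=2 > -7 → no swap
j=3: nums[3]=-2 > -7 → no swap
j=4: nums[4]=-3 > -7 → no swap
j=5: nums[5]=-1 > -7 → no swap
j=6: nums[6]=-5 > -7 → no swap
j=7: nums[7]=-8 ≤ -7 → i=0, swap nums[0],nums[7] → [-8,0,2,-2,-3,-1,-5,1,-9,-7]
j=8: nums[8]=-9 ≤ -7 → i=1, swap nums[1],nums[8] → [-8,-9,2,-2,-3,-1,-5,1,0,-7]
final swap nums[2],nums[9] → [-8,-9,-7,-2,-3,-1,-5,1,0,2]; return 2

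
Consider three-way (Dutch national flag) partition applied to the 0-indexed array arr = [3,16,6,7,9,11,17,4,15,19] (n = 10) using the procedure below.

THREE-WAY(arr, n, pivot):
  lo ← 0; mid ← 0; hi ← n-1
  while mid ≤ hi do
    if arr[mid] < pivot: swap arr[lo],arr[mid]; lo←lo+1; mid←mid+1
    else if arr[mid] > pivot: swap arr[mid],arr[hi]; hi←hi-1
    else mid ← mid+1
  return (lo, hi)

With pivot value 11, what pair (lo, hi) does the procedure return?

lo=0 mid=0 hi=9
3<11: swap(0,0), lo=1 mid=1 ⇒ [3,16,6,7,9,11,17,4,15,19]
16>11: swap(1,9), hi=8 ⇒ [3,19,6,7,9,11,17,4,15,16]
19>11: swap(1,8), hi=7 ⇒ [3,15,6,7,9,11,17,4,19,16]
15>11: swap(1,7), hi=6 ⇒ [3,4,6,7,9,11,17,15,19,16]
4<11: swap(1,1), lo=2 mid=2 ⇒ [3,4,6,7,9,11,17,15,19,16]
6<11: swap(2,2), lo=3 mid=3 ⇒ [3,4,6,7,9,11,17,15,19,16]
7<11: swap(3,3), lo=4 mid=4 ⇒ [3,4,6,7,9,11,17,15,19,16]
9<11: swap(4,4), lo=5 mid=5 ⇒ [3,4,6,7,9,11,17,15,19,16]
11=11: mid=6
17>11: swap(6,6), hi=5 ⇒ [3,4,6,7,9,11,17,15,19,16]
done. lo=5 hi=5; arr=[3,4,6,7,9,11,17,15,19,16]

(5, 5)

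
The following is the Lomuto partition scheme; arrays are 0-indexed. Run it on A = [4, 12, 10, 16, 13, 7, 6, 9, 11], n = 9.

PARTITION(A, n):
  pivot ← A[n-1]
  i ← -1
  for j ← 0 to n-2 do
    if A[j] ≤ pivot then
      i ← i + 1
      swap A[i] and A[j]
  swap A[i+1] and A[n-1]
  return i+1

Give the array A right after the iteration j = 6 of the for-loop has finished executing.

pivot=11, i=-1
j=0: 4≤11, i=0, swap(0,0) ⇒ [4, 12, 10, 16, 13, 7, 6, 9, 11]
j=1: 12>11, skip
j=2: 10≤11, i=1, swap(1,2) ⇒ [4, 10, 12, 16, 13, 7, 6, 9, 11]
j=3: 16>11, skip
j=4: 13>11, skip
j=5: 7≤11, i=2, swap(2,5) ⇒ [4, 10, 7, 16, 13, 12, 6, 9, 11]
j=6: 6≤11, i=3, swap(3,6) ⇒ [4, 10, 7, 6, 13, 12, 16, 9, 11]
(after j=6) A = [4, 10, 7, 6, 13, 12, 16, 9, 11]

[4, 10, 7, 6, 13, 12, 16, 9, 11]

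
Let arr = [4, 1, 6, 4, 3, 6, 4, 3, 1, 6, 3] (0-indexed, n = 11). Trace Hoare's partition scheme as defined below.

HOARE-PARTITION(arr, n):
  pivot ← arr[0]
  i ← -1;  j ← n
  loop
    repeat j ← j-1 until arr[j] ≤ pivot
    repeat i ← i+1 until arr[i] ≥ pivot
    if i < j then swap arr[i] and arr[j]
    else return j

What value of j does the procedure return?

5

pivot = arr[0] = 4; i = -1, j = 11
j→10 (arr[10]=3≤4), i→0 (arr[0]=4≥4); i<j, swap → [3, 1, 6, 4, 3, 6, 4, 3, 1, 6, 4]
j→8 (arr[8]=1≤4), i→2 (arr[2]=6≥4); i<j, swap → [3, 1, 1, 4, 3, 6, 4, 3, 6, 6, 4]
j→7 (arr[7]=3≤4), i→3 (arr[3]=4≥4); i<j, swap → [3, 1, 1, 3, 3, 6, 4, 4, 6, 6, 4]
j→6 (arr[6]=4≤4), i→5 (arr[5]=6≥4); i<j, swap → [3, 1, 1, 3, 3, 4, 6, 4, 6, 6, 4]
j→5, i→6; i≥j, return j=5. arr = [3, 1, 1, 3, 3, 4, 6, 4, 6, 6, 4]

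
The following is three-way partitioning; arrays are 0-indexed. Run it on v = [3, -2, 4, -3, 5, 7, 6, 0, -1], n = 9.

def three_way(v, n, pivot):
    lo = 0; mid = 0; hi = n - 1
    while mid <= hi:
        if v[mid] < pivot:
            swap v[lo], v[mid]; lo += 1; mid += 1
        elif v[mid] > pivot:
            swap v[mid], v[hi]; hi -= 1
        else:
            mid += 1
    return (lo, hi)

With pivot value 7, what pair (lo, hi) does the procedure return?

(8, 8)

pivot = 7; lo=0, mid=0, hi=8
v[mid]=3<7: swap v[0],v[0]; lo=1,mid=1 → [3, -2, 4, -3, 5, 7, 6, 0, -1]
v[mid]=-2<7: swap v[1],v[1]; lo=2,mid=2 → [3, -2, 4, -3, 5, 7, 6, 0, -1]
v[mid]=4<7: swap v[2],v[2]; lo=3,mid=3 → [3, -2, 4, -3, 5, 7, 6, 0, -1]
v[mid]=-3<7: swap v[3],v[3]; lo=4,mid=4 → [3, -2, 4, -3, 5, 7, 6, 0, -1]
v[mid]=5<7: swap v[4],v[4]; lo=5,mid=5 → [3, -2, 4, -3, 5, 7, 6, 0, -1]
v[mid]=7=7: mid=6
v[mid]=6<7: swap v[5],v[6]; lo=6,mid=7 → [3, -2, 4, -3, 5, 6, 7, 0, -1]
v[mid]=0<7: swap v[6],v[7]; lo=7,mid=8 → [3, -2, 4, -3, 5, 6, 0, 7, -1]
v[mid]=-1<7: swap v[7],v[8]; lo=8,mid=9 → [3, -2, 4, -3, 5, 6, 0, -1, 7]
end: lo=8, hi=8; v = [3, -2, 4, -3, 5, 6, 0, -1, 7]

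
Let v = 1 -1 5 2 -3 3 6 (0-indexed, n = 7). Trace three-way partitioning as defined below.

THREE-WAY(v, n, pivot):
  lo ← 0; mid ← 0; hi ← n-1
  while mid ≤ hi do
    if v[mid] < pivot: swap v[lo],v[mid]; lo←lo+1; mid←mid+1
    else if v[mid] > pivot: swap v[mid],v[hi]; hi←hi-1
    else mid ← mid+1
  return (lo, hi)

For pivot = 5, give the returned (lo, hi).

(5, 5)

lo=0 mid=0 hi=6
1<5: swap(0,0), lo=1 mid=1 ⇒ 1 -1 5 2 -3 3 6
-1<5: swap(1,1), lo=2 mid=2 ⇒ 1 -1 5 2 -3 3 6
5=5: mid=3
2<5: swap(2,3), lo=3 mid=4 ⇒ 1 -1 2 5 -3 3 6
-3<5: swap(3,4), lo=4 mid=5 ⇒ 1 -1 2 -3 5 3 6
3<5: swap(4,5), lo=5 mid=6 ⇒ 1 -1 2 -3 3 5 6
6>5: swap(6,6), hi=5 ⇒ 1 -1 2 -3 3 5 6
done. lo=5 hi=5; v=1 -1 2 -3 3 5 6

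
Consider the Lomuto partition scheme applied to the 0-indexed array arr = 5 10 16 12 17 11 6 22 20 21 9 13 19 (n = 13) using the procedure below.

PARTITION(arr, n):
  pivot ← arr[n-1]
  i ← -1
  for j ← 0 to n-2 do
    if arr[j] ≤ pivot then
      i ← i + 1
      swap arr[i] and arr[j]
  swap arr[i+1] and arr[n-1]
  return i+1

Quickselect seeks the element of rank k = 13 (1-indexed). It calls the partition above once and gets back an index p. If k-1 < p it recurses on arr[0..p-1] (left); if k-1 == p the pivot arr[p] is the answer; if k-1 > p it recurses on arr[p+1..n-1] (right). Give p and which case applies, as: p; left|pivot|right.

pivot=19, i=-1
j=0: 5≤19, i=0, swap(0,0) ⇒ 5 10 16 12 17 11 6 22 20 21 9 13 19
j=1: 10≤19, i=1, swap(1,1) ⇒ 5 10 16 12 17 11 6 22 20 21 9 13 19
j=2: 16≤19, i=2, swap(2,2) ⇒ 5 10 16 12 17 11 6 22 20 21 9 13 19
j=3: 12≤19, i=3, swap(3,3) ⇒ 5 10 16 12 17 11 6 22 20 21 9 13 19
j=4: 17≤19, i=4, swap(4,4) ⇒ 5 10 16 12 17 11 6 22 20 21 9 13 19
j=5: 11≤19, i=5, swap(5,5) ⇒ 5 10 16 12 17 11 6 22 20 21 9 13 19
j=6: 6≤19, i=6, swap(6,6) ⇒ 5 10 16 12 17 11 6 22 20 21 9 13 19
j=7: 22>19, skip
j=8: 20>19, skip
j=9: 21>19, skip
j=10: 9≤19, i=7, swap(7,10) ⇒ 5 10 16 12 17 11 6 9 20 21 22 13 19
j=11: 13≤19, i=8, swap(8,11) ⇒ 5 10 16 12 17 11 6 9 13 21 22 20 19
swap(9,12) ⇒ 5 10 16 12 17 11 6 9 13 19 22 20 21; return 9
p = 9; k-1 = 12 > 9 ⇒ right

9; right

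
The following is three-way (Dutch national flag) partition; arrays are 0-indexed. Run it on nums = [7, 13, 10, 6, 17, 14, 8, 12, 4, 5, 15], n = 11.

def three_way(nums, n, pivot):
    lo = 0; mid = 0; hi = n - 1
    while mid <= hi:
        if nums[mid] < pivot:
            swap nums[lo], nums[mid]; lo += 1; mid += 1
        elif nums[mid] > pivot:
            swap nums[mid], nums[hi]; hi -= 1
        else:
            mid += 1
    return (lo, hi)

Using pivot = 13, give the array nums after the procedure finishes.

pivot = 13; lo=0, mid=0, hi=10
nums[mid]=7<13: swap nums[0],nums[0]; lo=1,mid=1 → [7, 13, 10, 6, 17, 14, 8, 12, 4, 5, 15]
nums[mid]=13=13: mid=2
nums[mid]=10<13: swap nums[1],nums[2]; lo=2,mid=3 → [7, 10, 13, 6, 17, 14, 8, 12, 4, 5, 15]
nums[mid]=6<13: swap nums[2],nums[3]; lo=3,mid=4 → [7, 10, 6, 13, 17, 14, 8, 12, 4, 5, 15]
nums[mid]=17>13: swap nums[4],nums[10]; hi=9 → [7, 10, 6, 13, 15, 14, 8, 12, 4, 5, 17]
nums[mid]=15>13: swap nums[4],nums[9]; hi=8 → [7, 10, 6, 13, 5, 14, 8, 12, 4, 15, 17]
nums[mid]=5<13: swap nums[3],nums[4]; lo=4,mid=5 → [7, 10, 6, 5, 13, 14, 8, 12, 4, 15, 17]
nums[mid]=14>13: swap nums[5],nums[8]; hi=7 → [7, 10, 6, 5, 13, 4, 8, 12, 14, 15, 17]
nums[mid]=4<13: swap nums[4],nums[5]; lo=5,mid=6 → [7, 10, 6, 5, 4, 13, 8, 12, 14, 15, 17]
nums[mid]=8<13: swap nums[5],nums[6]; lo=6,mid=7 → [7, 10, 6, 5, 4, 8, 13, 12, 14, 15, 17]
nums[mid]=12<13: swap nums[6],nums[7]; lo=7,mid=8 → [7, 10, 6, 5, 4, 8, 12, 13, 14, 15, 17]
end: lo=7, hi=7; nums = [7, 10, 6, 5, 4, 8, 12, 13, 14, 15, 17]

[7, 10, 6, 5, 4, 8, 12, 13, 14, 15, 17]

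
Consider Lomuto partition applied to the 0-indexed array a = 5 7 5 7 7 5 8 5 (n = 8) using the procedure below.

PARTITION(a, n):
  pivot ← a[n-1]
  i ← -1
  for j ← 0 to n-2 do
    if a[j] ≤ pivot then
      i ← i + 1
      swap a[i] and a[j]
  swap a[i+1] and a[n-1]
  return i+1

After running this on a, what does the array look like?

pivot=5, i=-1
j=0: 5≤5, i=0, swap(0,0) ⇒ 5 7 5 7 7 5 8 5
j=1: 7>5, skip
j=2: 5≤5, i=1, swap(1,2) ⇒ 5 5 7 7 7 5 8 5
j=3: 7>5, skip
j=4: 7>5, skip
j=5: 5≤5, i=2, swap(2,5) ⇒ 5 5 5 7 7 7 8 5
j=6: 8>5, skip
swap(3,7) ⇒ 5 5 5 5 7 7 8 7; return 3

5 5 5 5 7 7 8 7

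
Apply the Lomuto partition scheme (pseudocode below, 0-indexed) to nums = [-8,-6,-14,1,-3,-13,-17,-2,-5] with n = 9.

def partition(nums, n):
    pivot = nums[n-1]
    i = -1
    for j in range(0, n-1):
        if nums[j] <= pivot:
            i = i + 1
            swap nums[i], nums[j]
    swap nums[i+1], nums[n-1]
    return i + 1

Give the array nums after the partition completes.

pivot = nums[8] = -5; i = -1
j=0: nums[0]=-8 ≤ -5 → i=0, swap nums[0],nums[0] (no change) → [-8,-6,-14,1,-3,-13,-17,-2,-5]
j=1: nums[1]=-6 ≤ -5 → i=1, swap nums[1],nums[1] (no change) → [-8,-6,-14,1,-3,-13,-17,-2,-5]
j=2: nums[2]=-14 ≤ -5 → i=2, swap nums[2],nums[2] (no change) → [-8,-6,-14,1,-3,-13,-17,-2,-5]
j=3: nums[3]=1 > -5 → no swap
j=4: nums[4]=-3 > -5 → no swap
j=5: nums[5]=-13 ≤ -5 → i=3, swap nums[3],nums[5] → [-8,-6,-14,-13,-3,1,-17,-2,-5]
j=6: nums[6]=-17 ≤ -5 → i=4, swap nums[4],nums[6] → [-8,-6,-14,-13,-17,1,-3,-2,-5]
j=7: nums[7]=-2 > -5 → no swap
final swap nums[5],nums[8] → [-8,-6,-14,-13,-17,-5,-3,-2,1]; return 5

[-8,-6,-14,-13,-17,-5,-3,-2,1]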